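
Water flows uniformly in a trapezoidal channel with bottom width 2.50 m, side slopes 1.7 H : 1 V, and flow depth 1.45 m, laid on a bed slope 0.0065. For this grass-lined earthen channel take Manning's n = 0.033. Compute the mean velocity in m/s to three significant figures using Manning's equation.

A = (b + z·y)·y = (2.50 + 1.7×1.45)×1.45 = 7.199 m²
P = b + 2y√(1+z²) = 2.50 + 2×1.45×√(1+1.7²) = 8.220 m
R = A/P = 7.199/8.220 = 0.8759 m
Q = (1/n)·A·R^(2/3)·S^(1/2) = (1/0.033) × 7.199 × 0.8759^(2/3) × 0.0065^(1/2) = 16.10 m³/s
V = Q/A = 16.10/7.199 = 2.236 m/s

2.24 m/s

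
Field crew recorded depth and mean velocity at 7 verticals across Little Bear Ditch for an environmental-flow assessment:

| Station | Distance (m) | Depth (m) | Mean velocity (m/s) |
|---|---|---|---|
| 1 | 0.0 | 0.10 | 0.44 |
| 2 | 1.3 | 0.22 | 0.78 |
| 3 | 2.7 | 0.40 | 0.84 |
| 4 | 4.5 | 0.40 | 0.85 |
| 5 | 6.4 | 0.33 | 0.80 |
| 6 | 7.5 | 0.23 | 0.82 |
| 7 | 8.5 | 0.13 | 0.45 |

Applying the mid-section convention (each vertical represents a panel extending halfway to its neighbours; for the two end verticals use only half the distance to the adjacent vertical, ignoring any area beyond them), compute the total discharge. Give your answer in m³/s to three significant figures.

2.05 m³/s

w_1 = (1.3 − 0.0)/2 = 0.65 m; q_1 = 0.44 × 0.10 × 0.65 = 0.02860 m³/s
w_2 = (2.7 − 0.0)/2 = 1.35 m; q_2 = 0.78 × 0.22 × 1.35 = 0.2317 m³/s
w_3 = (4.5 − 1.3)/2 = 1.6 m; q_3 = 0.84 × 0.40 × 1.6 = 0.5376 m³/s
w_4 = (6.4 − 2.7)/2 = 1.85 m; q_4 = 0.85 × 0.40 × 1.85 = 0.6290 m³/s
w_5 = (7.5 − 4.5)/2 = 1.5 m; q_5 = 0.80 × 0.33 × 1.5 = 0.3960 m³/s
w_6 = (8.5 − 6.4)/2 = 1.05 m; q_6 = 0.82 × 0.23 × 1.05 = 0.1980 m³/s
w_7 = (8.5 − 7.5)/2 = 0.5 m; q_7 = 0.45 × 0.13 × 0.5 = 0.02925 m³/s
Q = Σ qᵢ = 2.050 m³/s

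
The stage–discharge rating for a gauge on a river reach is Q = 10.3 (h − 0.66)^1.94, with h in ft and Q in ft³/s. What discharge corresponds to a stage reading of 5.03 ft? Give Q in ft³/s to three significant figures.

Q = 10.3 × (5.03 − 0.66)^1.94 = 10.3 × 4.37^1.94 = 180.0 ft³/s

180 ft³/s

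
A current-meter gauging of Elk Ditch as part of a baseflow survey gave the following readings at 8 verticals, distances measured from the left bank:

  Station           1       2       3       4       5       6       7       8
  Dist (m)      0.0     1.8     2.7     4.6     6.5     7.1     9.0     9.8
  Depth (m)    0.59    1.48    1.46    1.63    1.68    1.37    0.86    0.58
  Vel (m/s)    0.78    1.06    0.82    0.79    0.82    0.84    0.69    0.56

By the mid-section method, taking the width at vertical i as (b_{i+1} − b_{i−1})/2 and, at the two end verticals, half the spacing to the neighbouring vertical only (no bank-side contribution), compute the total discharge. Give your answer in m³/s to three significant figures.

w_1 = (1.8 − 0.0)/2 = 0.9 m; q_1 = 0.78 × 0.59 × 0.9 = 0.4142 m³/s
w_2 = (2.7 − 0.0)/2 = 1.35 m; q_2 = 1.06 × 1.48 × 1.35 = 2.118 m³/s
w_3 = (4.6 − 1.8)/2 = 1.4 m; q_3 = 0.82 × 1.46 × 1.4 = 1.676 m³/s
w_4 = (6.5 − 2.7)/2 = 1.9 m; q_4 = 0.79 × 1.63 × 1.9 = 2.447 m³/s
w_5 = (7.1 − 4.6)/2 = 1.25 m; q_5 = 0.82 × 1.68 × 1.25 = 1.722 m³/s
w_6 = (9.0 − 6.5)/2 = 1.25 m; q_6 = 0.84 × 1.37 × 1.25 = 1.439 m³/s
w_7 = (9.8 − 7.1)/2 = 1.35 m; q_7 = 0.69 × 0.86 × 1.35 = 0.8011 m³/s
w_8 = (9.8 − 9.0)/2 = 0.4 m; q_8 = 0.56 × 0.58 × 0.4 = 0.1299 m³/s
Q = Σ qᵢ = 10.75 m³/s

10.7 m³/s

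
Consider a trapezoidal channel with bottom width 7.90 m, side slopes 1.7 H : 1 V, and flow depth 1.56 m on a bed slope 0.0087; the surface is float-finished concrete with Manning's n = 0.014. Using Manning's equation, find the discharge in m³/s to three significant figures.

122 m³/s

A = (b + z·y)·y = (7.90 + 1.7×1.56)×1.56 = 16.46 m²
P = b + 2y√(1+z²) = 7.90 + 2×1.56×√(1+1.7²) = 14.05 m
R = A/P = 16.46/14.05 = 1.171 m
Q = (1/n)·A·R^(2/3)·S^(1/2) = (1/0.014) × 16.46 × 1.171^(2/3) × 0.0087^(1/2) = 121.9 m³/s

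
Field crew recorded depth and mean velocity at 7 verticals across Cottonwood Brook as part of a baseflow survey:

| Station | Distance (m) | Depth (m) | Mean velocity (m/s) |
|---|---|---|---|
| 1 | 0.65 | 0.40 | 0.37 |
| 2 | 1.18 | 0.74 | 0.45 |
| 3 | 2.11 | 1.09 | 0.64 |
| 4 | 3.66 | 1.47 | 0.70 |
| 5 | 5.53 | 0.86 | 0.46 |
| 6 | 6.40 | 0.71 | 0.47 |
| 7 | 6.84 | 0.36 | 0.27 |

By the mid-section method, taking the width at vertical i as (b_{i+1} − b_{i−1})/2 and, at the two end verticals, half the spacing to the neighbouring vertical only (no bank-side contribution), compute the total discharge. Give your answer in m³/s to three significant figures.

w_1 = (1.18 − 0.65)/2 = 0.265 m; q_1 = 0.37 × 0.40 × 0.265 = 0.03922 m³/s
w_2 = (2.11 − 0.65)/2 = 0.73 m; q_2 = 0.45 × 0.74 × 0.73 = 0.2431 m³/s
w_3 = (3.66 − 1.18)/2 = 1.24 m; q_3 = 0.64 × 1.09 × 1.24 = 0.8650 m³/s
w_4 = (5.53 − 2.11)/2 = 1.71 m; q_4 = 0.70 × 1.47 × 1.71 = 1.760 m³/s
w_5 = (6.40 − 3.66)/2 = 1.37 m; q_5 = 0.46 × 0.86 × 1.37 = 0.5420 m³/s
w_6 = (6.84 − 5.53)/2 = 0.655 m; q_6 = 0.47 × 0.71 × 0.655 = 0.2186 m³/s
w_7 = (6.84 − 6.40)/2 = 0.22 m; q_7 = 0.27 × 0.36 × 0.22 = 0.02138 m³/s
Q = Σ qᵢ = 3.689 m³/s

3.69 m³/s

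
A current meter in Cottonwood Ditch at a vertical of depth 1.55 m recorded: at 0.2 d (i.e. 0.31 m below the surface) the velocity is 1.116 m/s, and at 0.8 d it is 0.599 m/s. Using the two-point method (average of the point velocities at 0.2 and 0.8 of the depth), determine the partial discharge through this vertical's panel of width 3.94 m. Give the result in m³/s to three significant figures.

5.24 m³/s

v̄ = (1.116 + 0.599) / 2 = 0.8575 m/s
q = v̄ × d × w = 0.8575 × 1.55 × 3.94 = 5.237 m³/s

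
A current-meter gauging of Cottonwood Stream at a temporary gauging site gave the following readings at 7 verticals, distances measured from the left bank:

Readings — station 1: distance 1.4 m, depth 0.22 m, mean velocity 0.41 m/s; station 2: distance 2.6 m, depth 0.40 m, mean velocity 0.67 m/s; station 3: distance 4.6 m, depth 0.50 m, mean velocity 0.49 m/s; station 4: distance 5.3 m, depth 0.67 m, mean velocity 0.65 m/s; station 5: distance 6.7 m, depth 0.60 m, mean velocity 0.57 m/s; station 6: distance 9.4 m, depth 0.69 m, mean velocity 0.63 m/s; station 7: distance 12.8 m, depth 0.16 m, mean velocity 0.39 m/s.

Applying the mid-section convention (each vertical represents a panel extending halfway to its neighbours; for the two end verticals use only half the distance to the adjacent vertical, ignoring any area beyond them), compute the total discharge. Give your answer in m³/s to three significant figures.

3.40 m³/s

w_1 = (2.6 − 1.4)/2 = 0.6 m; q_1 = 0.41 × 0.22 × 0.6 = 0.05412 m³/s
w_2 = (4.6 − 1.4)/2 = 1.6 m; q_2 = 0.67 × 0.40 × 1.6 = 0.4288 m³/s
w_3 = (5.3 − 2.6)/2 = 1.35 m; q_3 = 0.49 × 0.50 × 1.35 = 0.3308 m³/s
w_4 = (6.7 − 4.6)/2 = 1.05 m; q_4 = 0.65 × 0.67 × 1.05 = 0.4573 m³/s
w_5 = (9.4 − 5.3)/2 = 2.05 m; q_5 = 0.57 × 0.60 × 2.05 = 0.7011 m³/s
w_6 = (12.8 − 6.7)/2 = 3.05 m; q_6 = 0.63 × 0.69 × 3.05 = 1.326 m³/s
w_7 = (12.8 − 9.4)/2 = 1.7 m; q_7 = 0.39 × 0.16 × 1.7 = 0.1061 m³/s
Q = Σ qᵢ = 3.404 m³/s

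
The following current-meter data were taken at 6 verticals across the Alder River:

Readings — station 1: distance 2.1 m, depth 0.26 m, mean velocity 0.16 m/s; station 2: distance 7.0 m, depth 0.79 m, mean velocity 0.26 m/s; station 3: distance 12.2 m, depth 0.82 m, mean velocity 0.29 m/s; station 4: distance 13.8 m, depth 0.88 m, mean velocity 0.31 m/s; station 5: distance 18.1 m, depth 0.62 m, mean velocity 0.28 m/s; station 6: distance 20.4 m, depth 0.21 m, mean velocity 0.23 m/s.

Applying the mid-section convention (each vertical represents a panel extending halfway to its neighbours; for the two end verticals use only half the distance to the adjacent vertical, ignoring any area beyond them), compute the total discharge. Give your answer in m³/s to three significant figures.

3.38 m³/s

w_1 = (7.0 − 2.1)/2 = 2.45 m; q_1 = 0.16 × 0.26 × 2.45 = 0.1019 m³/s
w_2 = (12.2 − 2.1)/2 = 5.05 m; q_2 = 0.26 × 0.79 × 5.05 = 1.037 m³/s
w_3 = (13.8 − 7.0)/2 = 3.4 m; q_3 = 0.29 × 0.82 × 3.4 = 0.8085 m³/s
w_4 = (18.1 − 12.2)/2 = 2.95 m; q_4 = 0.31 × 0.88 × 2.95 = 0.8048 m³/s
w_5 = (20.4 − 13.8)/2 = 3.3 m; q_5 = 0.28 × 0.62 × 3.3 = 0.5729 m³/s
w_6 = (20.4 − 18.1)/2 = 1.15 m; q_6 = 0.23 × 0.21 × 1.15 = 0.05555 m³/s
Q = Σ qᵢ = 3.381 m³/s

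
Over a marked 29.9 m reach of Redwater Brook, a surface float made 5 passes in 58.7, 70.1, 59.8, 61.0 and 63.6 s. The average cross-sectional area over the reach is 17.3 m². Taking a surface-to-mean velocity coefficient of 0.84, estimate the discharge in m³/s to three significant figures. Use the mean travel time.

t̄ = (58.7 + 70.1 + 59.8 + 61.0 + 63.6) / 5 = 62.64 s
v_surface = L / t̄ = 29.9 / 62.64 = 0.4773 m/s
v_mean = 0.84 × 0.4773 = 0.4010 m/s
Q = A × v_mean = 17.3 × 0.4010 = 6.937 m³/s

6.94 m³/s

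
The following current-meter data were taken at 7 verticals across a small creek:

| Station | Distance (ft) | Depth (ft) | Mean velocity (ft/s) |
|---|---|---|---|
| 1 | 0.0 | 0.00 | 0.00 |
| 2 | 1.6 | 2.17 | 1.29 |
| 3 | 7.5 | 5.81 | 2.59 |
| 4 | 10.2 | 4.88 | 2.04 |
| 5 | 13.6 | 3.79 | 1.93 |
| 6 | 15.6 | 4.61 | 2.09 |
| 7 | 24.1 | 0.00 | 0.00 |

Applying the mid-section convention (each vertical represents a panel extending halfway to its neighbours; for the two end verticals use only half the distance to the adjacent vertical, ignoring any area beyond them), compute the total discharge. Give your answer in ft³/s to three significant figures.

176 ft³/s

w_2 = (7.5 − 0.0)/2 = 3.75 ft; q_2 = 1.29 × 2.17 × 3.75 = 10.50 ft³/s
w_3 = (10.2 − 1.6)/2 = 4.3 ft; q_3 = 2.59 × 5.81 × 4.3 = 64.71 ft³/s
w_4 = (13.6 − 7.5)/2 = 3.05 ft; q_4 = 2.04 × 4.88 × 3.05 = 30.36 ft³/s
w_5 = (15.6 − 10.2)/2 = 2.7 ft; q_5 = 1.93 × 3.79 × 2.7 = 19.75 ft³/s
w_6 = (24.1 − 13.6)/2 = 5.25 ft; q_6 = 2.09 × 4.61 × 5.25 = 50.58 ft³/s
Stations 1, 7 contribute zero (depth or velocity is 0).
Q = Σ qᵢ = 175.9 ft³/s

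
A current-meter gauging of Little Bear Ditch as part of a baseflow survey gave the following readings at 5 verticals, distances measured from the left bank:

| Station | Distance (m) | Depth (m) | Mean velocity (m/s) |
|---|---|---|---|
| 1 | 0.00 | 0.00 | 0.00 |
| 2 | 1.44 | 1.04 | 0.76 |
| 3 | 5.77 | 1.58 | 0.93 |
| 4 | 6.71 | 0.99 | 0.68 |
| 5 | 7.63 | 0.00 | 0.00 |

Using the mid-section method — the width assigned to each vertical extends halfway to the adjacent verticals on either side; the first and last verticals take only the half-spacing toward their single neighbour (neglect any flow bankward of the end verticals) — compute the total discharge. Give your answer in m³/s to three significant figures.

w_2 = (5.77 − 0.00)/2 = 2.885 m; q_2 = 0.76 × 1.04 × 2.885 = 2.280 m³/s
w_3 = (6.71 − 1.44)/2 = 2.635 m; q_3 = 0.93 × 1.58 × 2.635 = 3.872 m³/s
w_4 = (7.63 − 5.77)/2 = 0.93 m; q_4 = 0.68 × 0.99 × 0.93 = 0.6261 m³/s
Stations 1, 5 contribute zero (depth or velocity is 0).
Q = Σ qᵢ = 6.778 m³/s

6.78 m³/s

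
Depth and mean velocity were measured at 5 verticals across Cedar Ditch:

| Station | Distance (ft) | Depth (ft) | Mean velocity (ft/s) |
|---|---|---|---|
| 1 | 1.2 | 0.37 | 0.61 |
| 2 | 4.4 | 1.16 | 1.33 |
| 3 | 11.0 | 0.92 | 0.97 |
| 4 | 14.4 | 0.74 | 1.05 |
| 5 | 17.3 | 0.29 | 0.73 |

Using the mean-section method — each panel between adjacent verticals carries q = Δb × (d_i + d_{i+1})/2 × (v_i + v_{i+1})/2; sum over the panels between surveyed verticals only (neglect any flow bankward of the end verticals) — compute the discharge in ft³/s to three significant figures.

Panel 1-2: Δb = 3.2 ft, d̄ = (0.37+1.16)/2 = 0.765, v̄ = (0.61+1.33)/2 = 0.97 → q = 3.2×0.765×0.97 = 2.375 ft³/s
Panel 2-3: Δb = 6.6 ft, d̄ = (1.16+0.92)/2 = 1.04, v̄ = (1.33+0.97)/2 = 1.15 → q = 6.6×1.04×1.15 = 7.894 ft³/s
Panel 3-4: Δb = 3.4 ft, d̄ = (0.92+0.74)/2 = 0.83, v̄ = (0.97+1.05)/2 = 1.01 → q = 3.4×0.83×1.01 = 2.850 ft³/s
Panel 4-5: Δb = 2.9 ft, d̄ = (0.74+0.29)/2 = 0.515, v̄ = (1.05+0.73)/2 = 0.89 → q = 2.9×0.515×0.89 = 1.329 ft³/s
Q = Σ q = 14.45 ft³/s

14.4 ft³/s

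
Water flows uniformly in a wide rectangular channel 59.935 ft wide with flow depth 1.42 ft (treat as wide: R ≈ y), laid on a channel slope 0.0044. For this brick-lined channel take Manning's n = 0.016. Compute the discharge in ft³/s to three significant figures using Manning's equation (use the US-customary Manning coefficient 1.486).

662 ft³/s

A = b·y = 59.935 × 1.42 = 85.11 ft²
Wide channel: R ≈ y = 1.42 ft
Q = (1.486/n)·A·R^(2/3)·S^(1/2) = (1.486/0.016) × 85.11 × 1.420^(2/3) × 0.0044^(1/2) = 662.4 ft³/s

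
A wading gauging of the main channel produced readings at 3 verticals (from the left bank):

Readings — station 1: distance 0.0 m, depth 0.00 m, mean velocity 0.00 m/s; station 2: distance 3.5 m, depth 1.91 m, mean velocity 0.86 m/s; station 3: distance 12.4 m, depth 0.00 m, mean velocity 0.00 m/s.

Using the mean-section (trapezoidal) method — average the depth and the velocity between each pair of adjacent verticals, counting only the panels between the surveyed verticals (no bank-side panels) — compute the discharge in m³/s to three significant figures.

5.09 m³/s

Panel 1-2: Δb = 3.5 m, d̄ = (0.00+1.91)/2 = 0.955, v̄ = (0.00+0.86)/2 = 0.43 → q = 3.5×0.955×0.43 = 1.437 m³/s
Panel 2-3: Δb = 8.9 m, d̄ = (1.91+0.00)/2 = 0.955, v̄ = (0.86+0.00)/2 = 0.43 → q = 8.9×0.955×0.43 = 3.655 m³/s
Q = Σ q = 5.092 m³/s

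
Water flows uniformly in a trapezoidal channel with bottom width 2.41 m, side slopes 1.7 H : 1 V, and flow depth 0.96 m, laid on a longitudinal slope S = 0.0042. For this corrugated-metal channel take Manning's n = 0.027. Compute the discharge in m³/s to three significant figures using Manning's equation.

6.82 m³/s

A = (b + z·y)·y = (2.41 + 1.7×0.96)×0.96 = 3.880 m²
P = b + 2y√(1+z²) = 2.41 + 2×0.96×√(1+1.7²) = 6.197 m
R = A/P = 3.880/6.197 = 0.6262 m
Q = (1/n)·A·R^(2/3)·S^(1/2) = (1/0.027) × 3.880 × 0.6262^(2/3) × 0.0042^(1/2) = 6.817 m³/s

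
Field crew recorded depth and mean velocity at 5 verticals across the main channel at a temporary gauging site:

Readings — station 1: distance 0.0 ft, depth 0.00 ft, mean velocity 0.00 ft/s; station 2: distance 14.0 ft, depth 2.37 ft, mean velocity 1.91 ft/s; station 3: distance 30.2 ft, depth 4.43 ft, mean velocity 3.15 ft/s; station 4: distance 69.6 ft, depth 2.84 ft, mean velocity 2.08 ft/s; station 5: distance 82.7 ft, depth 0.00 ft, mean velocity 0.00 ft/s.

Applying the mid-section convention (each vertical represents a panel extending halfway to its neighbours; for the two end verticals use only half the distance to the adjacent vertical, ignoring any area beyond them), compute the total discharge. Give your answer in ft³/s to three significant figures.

611 ft³/s

w_2 = (30.2 − 0.0)/2 = 15.1 ft; q_2 = 1.91 × 2.37 × 15.1 = 68.35 ft³/s
w_3 = (69.6 − 14.0)/2 = 27.8 ft; q_3 = 3.15 × 4.43 × 27.8 = 387.9 ft³/s
w_4 = (82.7 − 30.2)/2 = 26.25 ft; q_4 = 2.08 × 2.84 × 26.25 = 155.1 ft³/s
Stations 1, 5 contribute zero (depth or velocity is 0).
Q = Σ qᵢ = 611.4 ft³/s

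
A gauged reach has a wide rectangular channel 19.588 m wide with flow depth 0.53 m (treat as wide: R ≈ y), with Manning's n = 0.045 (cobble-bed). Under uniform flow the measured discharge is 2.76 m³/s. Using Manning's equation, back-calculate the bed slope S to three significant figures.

A = b·y = 19.588 × 0.53 = 10.38 m²
Wide channel: R ≈ y = 0.53 m
S = (Q·n / (1·A·R^(2/3)))² = (2.76×0.045 / (1×10.38×0.6549))² = 0.0003337

0.000334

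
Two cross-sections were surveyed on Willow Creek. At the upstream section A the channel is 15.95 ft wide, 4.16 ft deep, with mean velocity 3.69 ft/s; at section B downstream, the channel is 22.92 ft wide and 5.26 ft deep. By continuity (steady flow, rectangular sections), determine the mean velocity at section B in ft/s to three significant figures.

2.03 ft/s

Q = A₁V₁ = (15.95×4.16) × 3.69 = 244.8 ft³/s
A₂ = 22.92 × 5.26 = 120.6 ft²
V₂ = Q/A₂ = 244.8/120.6 = 2.031 ft/s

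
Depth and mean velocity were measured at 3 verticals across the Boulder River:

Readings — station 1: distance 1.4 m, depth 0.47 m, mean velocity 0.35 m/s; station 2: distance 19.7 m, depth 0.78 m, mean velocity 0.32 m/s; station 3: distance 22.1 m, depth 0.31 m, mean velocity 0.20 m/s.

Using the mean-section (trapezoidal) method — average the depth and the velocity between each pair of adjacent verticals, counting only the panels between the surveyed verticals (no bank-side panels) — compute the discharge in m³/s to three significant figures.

4.17 m³/s

Panel 1-2: Δb = 18.3 m, d̄ = (0.47+0.78)/2 = 0.625, v̄ = (0.35+0.32)/2 = 0.335 → q = 18.3×0.625×0.335 = 3.832 m³/s
Panel 2-3: Δb = 2.4 m, d̄ = (0.78+0.31)/2 = 0.545, v̄ = (0.32+0.20)/2 = 0.26 → q = 2.4×0.545×0.26 = 0.3401 m³/s
Q = Σ q = 4.172 m³/s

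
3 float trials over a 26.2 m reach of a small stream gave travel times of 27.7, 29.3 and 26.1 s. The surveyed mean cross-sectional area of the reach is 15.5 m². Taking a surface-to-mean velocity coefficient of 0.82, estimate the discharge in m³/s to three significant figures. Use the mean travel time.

12.0 m³/s

t̄ = (27.7 + 29.3 + 26.1) / 3 = 27.7 s
v_surface = L / t̄ = 26.2 / 27.7 = 0.9458 m/s
v_mean = 0.82 × 0.9458 = 0.7756 m/s
Q = A × v_mean = 15.5 × 0.7756 = 12.02 m³/s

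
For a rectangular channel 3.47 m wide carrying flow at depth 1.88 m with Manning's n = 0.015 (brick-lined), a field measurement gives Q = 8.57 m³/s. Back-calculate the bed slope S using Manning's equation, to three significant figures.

0.000445

A = b·y = 3.47 × 1.88 = 6.524 m²
P = b + 2y = 3.47 + 2×1.88 = 7.230 m
R = A/P = 6.524/7.230 = 0.9023 m
S = (Q·n / (1·A·R^(2/3)))² = (8.57×0.015 / (1×6.524×0.9338))² = 0.0004454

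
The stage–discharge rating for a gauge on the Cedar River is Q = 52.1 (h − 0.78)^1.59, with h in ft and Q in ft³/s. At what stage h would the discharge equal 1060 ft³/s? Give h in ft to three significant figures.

h − h₀ = (Q/C)^(1/b) = (1060/52.1)^(1/1.59) = 6.652 ft
h = 0.78 + 6.652 = 7.432 ft

7.43 ft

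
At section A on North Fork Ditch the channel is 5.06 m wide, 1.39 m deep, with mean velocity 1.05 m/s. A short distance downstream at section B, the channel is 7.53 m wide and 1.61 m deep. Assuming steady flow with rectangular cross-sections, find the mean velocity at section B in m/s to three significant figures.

0.609 m/s

Q = A₁V₁ = (5.06×1.39) × 1.05 = 7.385 m³/s
A₂ = 7.53 × 1.61 = 12.12 m²
V₂ = Q/A₂ = 7.385/12.12 = 0.6092 m/s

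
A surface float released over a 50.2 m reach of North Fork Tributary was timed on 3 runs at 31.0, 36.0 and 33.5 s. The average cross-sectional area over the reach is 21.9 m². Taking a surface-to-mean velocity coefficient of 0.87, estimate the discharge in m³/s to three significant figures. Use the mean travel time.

t̄ = (31.0 + 36.0 + 33.5) / 3 = 33.5 s
v_surface = L / t̄ = 50.2 / 33.5 = 1.499 m/s
v_mean = 0.87 × 1.499 = 1.304 m/s
Q = A × v_mean = 21.9 × 1.304 = 28.55 m³/s

28.6 m³/s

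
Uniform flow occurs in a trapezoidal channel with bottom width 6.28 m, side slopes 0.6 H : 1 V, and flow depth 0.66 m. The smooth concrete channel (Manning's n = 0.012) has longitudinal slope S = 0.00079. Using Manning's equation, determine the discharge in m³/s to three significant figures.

A = (b + z·y)·y = (6.28 + 0.6×0.66)×0.66 = 4.406 m²
P = b + 2y√(1+z²) = 6.28 + 2×0.66×√(1+0.6²) = 7.819 m
R = A/P = 4.406/7.819 = 0.5635 m
Q = (1/n)·A·R^(2/3)·S^(1/2) = (1/0.012) × 4.406 × 0.5635^(2/3) × 0.00079^(1/2) = 7.041 m³/s

7.04 m³/s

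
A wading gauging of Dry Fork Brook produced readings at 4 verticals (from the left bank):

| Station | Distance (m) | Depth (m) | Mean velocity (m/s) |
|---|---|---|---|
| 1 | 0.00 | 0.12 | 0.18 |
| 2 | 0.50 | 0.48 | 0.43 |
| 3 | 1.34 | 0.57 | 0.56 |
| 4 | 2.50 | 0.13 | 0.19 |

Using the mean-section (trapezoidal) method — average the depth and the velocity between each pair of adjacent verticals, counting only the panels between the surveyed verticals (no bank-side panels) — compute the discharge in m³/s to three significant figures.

Panel 1-2: Δb = 0.5 m, d̄ = (0.12+0.48)/2 = 0.3, v̄ = (0.18+0.43)/2 = 0.305 → q = 0.5×0.3×0.305 = 0.04575 m³/s
Panel 2-3: Δb = 0.84 m, d̄ = (0.48+0.57)/2 = 0.525, v̄ = (0.43+0.56)/2 = 0.495 → q = 0.84×0.525×0.495 = 0.2183 m³/s
Panel 3-4: Δb = 1.16 m, d̄ = (0.57+0.13)/2 = 0.35, v̄ = (0.56+0.19)/2 = 0.375 → q = 1.16×0.35×0.375 = 0.1523 m³/s
Q = Σ q = 0.4163 m³/s

0.416 m³/s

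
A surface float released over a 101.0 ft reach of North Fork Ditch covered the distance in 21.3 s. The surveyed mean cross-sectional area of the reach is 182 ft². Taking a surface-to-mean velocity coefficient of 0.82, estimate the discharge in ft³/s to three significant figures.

v_surface = L / t̄ = 101.0 / 21.3 = 4.742 ft/s
v_mean = 0.82 × 4.742 = 3.888 ft/s
Q = A × v_mean = 182 × 3.888 = 707.7 ft³/s

708 ft³/s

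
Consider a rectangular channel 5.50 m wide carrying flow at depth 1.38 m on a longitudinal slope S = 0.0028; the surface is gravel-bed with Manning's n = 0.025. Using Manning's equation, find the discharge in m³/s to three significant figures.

15.2 m³/s

A = b·y = 5.50 × 1.38 = 7.590 m²
P = b + 2y = 5.50 + 2×1.38 = 8.260 m
R = A/P = 7.590/8.260 = 0.9189 m
Q = (1/n)·A·R^(2/3)·S^(1/2) = (1/0.025) × 7.590 × 0.9189^(2/3) × 0.0028^(1/2) = 15.18 m³/s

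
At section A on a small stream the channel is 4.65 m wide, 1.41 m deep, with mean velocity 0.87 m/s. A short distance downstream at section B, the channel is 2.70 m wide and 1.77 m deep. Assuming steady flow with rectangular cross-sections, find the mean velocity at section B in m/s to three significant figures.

1.19 m/s

Q = A₁V₁ = (4.65×1.41) × 0.87 = 5.704 m³/s
A₂ = 2.70 × 1.77 = 4.779 m²
V₂ = Q/A₂ = 5.704/4.779 = 1.194 m/s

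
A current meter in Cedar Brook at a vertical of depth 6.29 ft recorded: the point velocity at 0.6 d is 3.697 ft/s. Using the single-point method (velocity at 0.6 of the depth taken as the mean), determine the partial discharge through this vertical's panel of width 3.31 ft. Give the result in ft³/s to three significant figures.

77.0 ft³/s

v̄ = v₀.₆ = 3.697 ft/s
q = v̄ × d × w = 3.697 × 6.29 × 3.31 = 76.97 ft³/s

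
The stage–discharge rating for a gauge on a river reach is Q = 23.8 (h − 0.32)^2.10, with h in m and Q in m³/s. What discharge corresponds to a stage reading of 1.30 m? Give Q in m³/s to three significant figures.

22.8 m³/s

Q = 23.8 × (1.30 − 0.32)^2.10 = 23.8 × 0.98^2.10 = 22.81 m³/s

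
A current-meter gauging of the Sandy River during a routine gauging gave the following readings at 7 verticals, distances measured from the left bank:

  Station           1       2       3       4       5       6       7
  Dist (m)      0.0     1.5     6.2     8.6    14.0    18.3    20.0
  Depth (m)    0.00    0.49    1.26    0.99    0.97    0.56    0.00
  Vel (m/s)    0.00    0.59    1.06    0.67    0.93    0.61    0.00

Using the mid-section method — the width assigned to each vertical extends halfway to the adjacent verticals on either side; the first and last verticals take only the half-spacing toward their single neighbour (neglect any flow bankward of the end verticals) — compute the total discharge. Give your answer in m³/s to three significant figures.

w_2 = (6.2 − 0.0)/2 = 3.1 m; q_2 = 0.59 × 0.49 × 3.1 = 0.8962 m³/s
w_3 = (8.6 − 1.5)/2 = 3.55 m; q_3 = 1.06 × 1.26 × 3.55 = 4.741 m³/s
w_4 = (14.0 − 6.2)/2 = 3.9 m; q_4 = 0.67 × 0.99 × 3.9 = 2.587 m³/s
w_5 = (18.3 − 8.6)/2 = 4.85 m; q_5 = 0.93 × 0.97 × 4.85 = 4.375 m³/s
w_6 = (20.0 − 14.0)/2 = 3 m; q_6 = 0.61 × 0.56 × 3 = 1.025 m³/s
Stations 1, 7 contribute zero (depth or velocity is 0).
Q = Σ qᵢ = 13.62 m³/s

13.6 m³/s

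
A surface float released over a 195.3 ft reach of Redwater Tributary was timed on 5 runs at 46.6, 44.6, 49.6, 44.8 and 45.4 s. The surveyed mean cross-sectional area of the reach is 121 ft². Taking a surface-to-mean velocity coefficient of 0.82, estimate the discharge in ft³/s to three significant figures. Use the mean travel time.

t̄ = (46.6 + 44.6 + 49.6 + 44.8 + 45.4) / 5 = 46.2 s
v_surface = L / t̄ = 195.3 / 46.2 = 4.227 ft/s
v_mean = 0.82 × 4.227 = 3.466 ft/s
Q = A × v_mean = 121 × 3.466 = 419.4 ft³/s

419 ft³/s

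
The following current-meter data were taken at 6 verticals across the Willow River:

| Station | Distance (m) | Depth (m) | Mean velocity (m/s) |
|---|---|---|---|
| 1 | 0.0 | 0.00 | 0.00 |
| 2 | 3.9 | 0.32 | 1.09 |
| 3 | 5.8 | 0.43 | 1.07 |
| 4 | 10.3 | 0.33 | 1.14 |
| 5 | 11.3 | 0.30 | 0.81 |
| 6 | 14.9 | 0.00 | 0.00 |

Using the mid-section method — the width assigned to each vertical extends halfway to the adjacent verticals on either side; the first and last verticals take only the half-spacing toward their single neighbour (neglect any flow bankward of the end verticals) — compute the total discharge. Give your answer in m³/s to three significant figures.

4.08 m³/s

w_2 = (5.8 − 0.0)/2 = 2.9 m; q_2 = 1.09 × 0.32 × 2.9 = 1.012 m³/s
w_3 = (10.3 − 3.9)/2 = 3.2 m; q_3 = 1.07 × 0.43 × 3.2 = 1.472 m³/s
w_4 = (11.3 − 5.8)/2 = 2.75 m; q_4 = 1.14 × 0.33 × 2.75 = 1.035 m³/s
w_5 = (14.9 − 10.3)/2 = 2.3 m; q_5 = 0.81 × 0.30 × 2.3 = 0.5589 m³/s
Stations 1, 6 contribute zero (depth or velocity is 0).
Q = Σ qᵢ = 4.077 m³/s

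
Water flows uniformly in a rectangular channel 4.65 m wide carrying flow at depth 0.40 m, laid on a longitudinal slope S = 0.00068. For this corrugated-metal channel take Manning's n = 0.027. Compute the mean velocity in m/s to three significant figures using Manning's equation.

A = b·y = 4.65 × 0.40 = 1.860 m²
P = b + 2y = 4.65 + 2×0.40 = 5.450 m
R = A/P = 1.860/5.450 = 0.3413 m
Q = (1/n)·A·R^(2/3)·S^(1/2) = (1/0.027) × 1.860 × 0.3413^(2/3) × 0.00068^(1/2) = 0.8773 m³/s
V = Q/A = 0.8773/1.860 = 0.4717 m/s

0.472 m/s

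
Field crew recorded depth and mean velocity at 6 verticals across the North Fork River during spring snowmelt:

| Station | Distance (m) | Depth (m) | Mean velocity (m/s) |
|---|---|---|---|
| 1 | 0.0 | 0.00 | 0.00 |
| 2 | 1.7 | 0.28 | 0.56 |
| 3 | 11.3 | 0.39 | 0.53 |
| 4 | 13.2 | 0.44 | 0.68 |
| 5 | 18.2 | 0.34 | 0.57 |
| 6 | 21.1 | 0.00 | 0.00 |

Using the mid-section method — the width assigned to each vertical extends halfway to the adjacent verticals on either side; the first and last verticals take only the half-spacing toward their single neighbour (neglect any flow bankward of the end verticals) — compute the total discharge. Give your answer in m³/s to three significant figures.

w_2 = (11.3 − 0.0)/2 = 5.65 m; q_2 = 0.56 × 0.28 × 5.65 = 0.8859 m³/s
w_3 = (13.2 − 1.7)/2 = 5.75 m; q_3 = 0.53 × 0.39 × 5.75 = 1.189 m³/s
w_4 = (18.2 − 11.3)/2 = 3.45 m; q_4 = 0.68 × 0.44 × 3.45 = 1.032 m³/s
w_5 = (21.1 − 13.2)/2 = 3.95 m; q_5 = 0.57 × 0.34 × 3.95 = 0.7655 m³/s
Stations 1, 6 contribute zero (depth or velocity is 0).
Q = Σ qᵢ = 3.872 m³/s

3.87 m³/s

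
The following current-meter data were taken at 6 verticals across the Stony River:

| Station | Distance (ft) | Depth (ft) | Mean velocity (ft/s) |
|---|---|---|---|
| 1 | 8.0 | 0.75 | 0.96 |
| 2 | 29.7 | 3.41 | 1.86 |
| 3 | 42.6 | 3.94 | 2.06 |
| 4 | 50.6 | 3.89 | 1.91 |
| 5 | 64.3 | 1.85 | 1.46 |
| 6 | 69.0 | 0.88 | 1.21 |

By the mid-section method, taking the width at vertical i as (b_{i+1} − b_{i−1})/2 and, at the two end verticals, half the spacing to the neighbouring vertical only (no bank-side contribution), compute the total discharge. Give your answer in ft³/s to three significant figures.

w_1 = (29.7 − 8.0)/2 = 10.85 ft; q_1 = 0.96 × 0.75 × 10.85 = 7.812 ft³/s
w_2 = (42.6 − 8.0)/2 = 17.3 ft; q_2 = 1.86 × 3.41 × 17.3 = 109.7 ft³/s
w_3 = (50.6 − 29.7)/2 = 10.45 ft; q_3 = 2.06 × 3.94 × 10.45 = 84.82 ft³/s
w_4 = (64.3 − 42.6)/2 = 10.85 ft; q_4 = 1.91 × 3.89 × 10.85 = 80.61 ft³/s
w_5 = (69.0 − 50.6)/2 = 9.2 ft; q_5 = 1.46 × 1.85 × 9.2 = 24.85 ft³/s
w_6 = (69.0 − 64.3)/2 = 2.35 ft; q_6 = 1.21 × 0.88 × 2.35 = 2.502 ft³/s
Q = Σ qᵢ = 310.3 ft³/s

310 ft³/s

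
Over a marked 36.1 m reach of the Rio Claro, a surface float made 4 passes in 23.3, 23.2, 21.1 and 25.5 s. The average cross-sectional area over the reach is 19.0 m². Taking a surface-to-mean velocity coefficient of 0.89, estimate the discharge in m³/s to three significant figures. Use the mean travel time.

26.2 m³/s

t̄ = (23.3 + 23.2 + 21.1 + 25.5) / 4 = 23.275 s
v_surface = L / t̄ = 36.1 / 23.275 = 1.551 m/s
v_mean = 0.89 × 1.551 = 1.380 m/s
Q = A × v_mean = 19.0 × 1.380 = 26.23 m³/s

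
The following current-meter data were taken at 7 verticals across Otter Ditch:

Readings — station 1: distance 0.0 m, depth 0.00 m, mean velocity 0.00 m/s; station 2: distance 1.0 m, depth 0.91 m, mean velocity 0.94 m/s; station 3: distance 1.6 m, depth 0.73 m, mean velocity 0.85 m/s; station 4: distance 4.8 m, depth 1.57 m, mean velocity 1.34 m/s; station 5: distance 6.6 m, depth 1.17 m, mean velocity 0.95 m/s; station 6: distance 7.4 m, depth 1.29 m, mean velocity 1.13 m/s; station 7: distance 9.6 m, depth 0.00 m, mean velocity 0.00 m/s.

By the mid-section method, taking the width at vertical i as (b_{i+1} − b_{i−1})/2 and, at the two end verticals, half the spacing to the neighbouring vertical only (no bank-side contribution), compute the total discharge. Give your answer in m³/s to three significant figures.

w_2 = (1.6 − 0.0)/2 = 0.8 m; q_2 = 0.94 × 0.91 × 0.8 = 0.6843 m³/s
w_3 = (4.8 − 1.0)/2 = 1.9 m; q_3 = 0.85 × 0.73 × 1.9 = 1.179 m³/s
w_4 = (6.6 − 1.6)/2 = 2.5 m; q_4 = 1.34 × 1.57 × 2.5 = 5.260 m³/s
w_5 = (7.4 − 4.8)/2 = 1.3 m; q_5 = 0.95 × 1.17 × 1.3 = 1.445 m³/s
w_6 = (9.6 − 6.6)/2 = 1.5 m; q_6 = 1.13 × 1.29 × 1.5 = 2.187 m³/s
Stations 1, 7 contribute zero (depth or velocity is 0).
Q = Σ qᵢ = 10.75 m³/s

10.8 m³/s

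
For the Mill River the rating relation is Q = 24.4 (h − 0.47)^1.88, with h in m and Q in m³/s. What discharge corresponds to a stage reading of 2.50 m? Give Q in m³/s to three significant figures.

Q = 24.4 × (2.50 − 0.47)^1.88 = 24.4 × 2.03^1.88 = 92.36 m³/s

92.4 m³/s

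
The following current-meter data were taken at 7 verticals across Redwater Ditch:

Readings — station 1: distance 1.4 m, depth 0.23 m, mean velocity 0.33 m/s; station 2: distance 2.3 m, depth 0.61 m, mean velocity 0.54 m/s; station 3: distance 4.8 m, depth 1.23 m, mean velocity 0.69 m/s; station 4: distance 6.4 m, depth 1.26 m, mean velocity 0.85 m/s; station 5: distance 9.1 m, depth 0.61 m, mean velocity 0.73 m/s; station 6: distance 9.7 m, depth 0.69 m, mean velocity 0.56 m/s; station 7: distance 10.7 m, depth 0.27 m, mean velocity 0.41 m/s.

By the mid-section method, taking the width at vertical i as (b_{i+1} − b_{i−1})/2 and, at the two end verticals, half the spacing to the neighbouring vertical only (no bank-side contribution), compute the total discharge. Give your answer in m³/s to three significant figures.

5.74 m³/s

w_1 = (2.3 − 1.4)/2 = 0.45 m; q_1 = 0.33 × 0.23 × 0.45 = 0.03416 m³/s
w_2 = (4.8 − 1.4)/2 = 1.7 m; q_2 = 0.54 × 0.61 × 1.7 = 0.5600 m³/s
w_3 = (6.4 − 2.3)/2 = 2.05 m; q_3 = 0.69 × 1.23 × 2.05 = 1.740 m³/s
w_4 = (9.1 − 4.8)/2 = 2.15 m; q_4 = 0.85 × 1.26 × 2.15 = 2.303 m³/s
w_5 = (9.7 − 6.4)/2 = 1.65 m; q_5 = 0.73 × 0.61 × 1.65 = 0.7347 m³/s
w_6 = (10.7 − 9.1)/2 = 0.8 m; q_6 = 0.56 × 0.69 × 0.8 = 0.3091 m³/s
w_7 = (10.7 − 9.7)/2 = 0.5 m; q_7 = 0.41 × 0.27 × 0.5 = 0.05535 m³/s
Q = Σ qᵢ = 5.736 m³/s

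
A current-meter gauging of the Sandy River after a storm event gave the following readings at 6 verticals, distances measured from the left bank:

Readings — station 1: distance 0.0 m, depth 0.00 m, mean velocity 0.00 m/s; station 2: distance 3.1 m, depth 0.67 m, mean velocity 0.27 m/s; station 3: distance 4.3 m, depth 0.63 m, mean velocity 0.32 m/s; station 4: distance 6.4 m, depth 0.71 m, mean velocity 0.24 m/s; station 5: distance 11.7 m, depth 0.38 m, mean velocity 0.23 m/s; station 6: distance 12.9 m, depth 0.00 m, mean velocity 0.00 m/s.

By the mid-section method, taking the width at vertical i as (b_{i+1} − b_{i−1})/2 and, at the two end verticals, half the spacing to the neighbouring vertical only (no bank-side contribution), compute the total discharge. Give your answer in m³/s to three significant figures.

w_2 = (4.3 − 0.0)/2 = 2.15 m; q_2 = 0.27 × 0.67 × 2.15 = 0.3889 m³/s
w_3 = (6.4 − 3.1)/2 = 1.65 m; q_3 = 0.32 × 0.63 × 1.65 = 0.3326 m³/s
w_4 = (11.7 − 4.3)/2 = 3.7 m; q_4 = 0.24 × 0.71 × 3.7 = 0.6305 m³/s
w_5 = (12.9 − 6.4)/2 = 3.25 m; q_5 = 0.23 × 0.38 × 3.25 = 0.2841 m³/s
Stations 1, 6 contribute zero (depth or velocity is 0).
Q = Σ qᵢ = 1.636 m³/s

1.64 m³/s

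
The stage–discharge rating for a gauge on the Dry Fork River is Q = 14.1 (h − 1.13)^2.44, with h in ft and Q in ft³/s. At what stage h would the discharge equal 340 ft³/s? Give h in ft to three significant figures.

4.82 ft

h − h₀ = (Q/C)^(1/b) = (340/14.1)^(1/2.44) = 3.686 ft
h = 1.13 + 3.686 = 4.816 ft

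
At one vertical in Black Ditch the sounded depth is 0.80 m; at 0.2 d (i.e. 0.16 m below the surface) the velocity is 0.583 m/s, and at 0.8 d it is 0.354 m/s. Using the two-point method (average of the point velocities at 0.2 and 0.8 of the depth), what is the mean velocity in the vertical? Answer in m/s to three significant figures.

0.469 m/s

v̄ = (0.583 + 0.354) / 2 = 0.4685 m/s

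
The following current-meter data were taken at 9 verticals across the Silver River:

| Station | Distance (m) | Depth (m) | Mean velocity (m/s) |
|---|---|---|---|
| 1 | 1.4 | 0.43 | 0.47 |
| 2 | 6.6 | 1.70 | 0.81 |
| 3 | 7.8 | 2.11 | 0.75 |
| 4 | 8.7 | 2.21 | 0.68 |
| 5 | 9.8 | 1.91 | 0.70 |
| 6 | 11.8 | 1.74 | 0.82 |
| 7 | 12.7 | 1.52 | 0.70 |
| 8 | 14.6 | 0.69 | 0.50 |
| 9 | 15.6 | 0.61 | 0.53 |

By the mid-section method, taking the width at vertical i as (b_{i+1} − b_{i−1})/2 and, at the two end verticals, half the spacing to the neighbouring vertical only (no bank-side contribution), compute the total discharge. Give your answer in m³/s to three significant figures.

14.4 m³/s

w_1 = (6.6 − 1.4)/2 = 2.6 m; q_1 = 0.47 × 0.43 × 2.6 = 0.5255 m³/s
w_2 = (7.8 − 1.4)/2 = 3.2 m; q_2 = 0.81 × 1.70 × 3.2 = 4.406 m³/s
w_3 = (8.7 − 6.6)/2 = 1.05 m; q_3 = 0.75 × 2.11 × 1.05 = 1.662 m³/s
w_4 = (9.8 − 7.8)/2 = 1 m; q_4 = 0.68 × 2.21 × 1 = 1.503 m³/s
w_5 = (11.8 − 8.7)/2 = 1.55 m; q_5 = 0.70 × 1.91 × 1.55 = 2.072 m³/s
w_6 = (12.7 − 9.8)/2 = 1.45 m; q_6 = 0.82 × 1.74 × 1.45 = 2.069 m³/s
w_7 = (14.6 − 11.8)/2 = 1.4 m; q_7 = 0.70 × 1.52 × 1.4 = 1.490 m³/s
w_8 = (15.6 − 12.7)/2 = 1.45 m; q_8 = 0.50 × 0.69 × 1.45 = 0.5003 m³/s
w_9 = (15.6 − 14.6)/2 = 0.5 m; q_9 = 0.53 × 0.61 × 0.5 = 0.1617 m³/s
Q = Σ qᵢ = 14.39 m³/s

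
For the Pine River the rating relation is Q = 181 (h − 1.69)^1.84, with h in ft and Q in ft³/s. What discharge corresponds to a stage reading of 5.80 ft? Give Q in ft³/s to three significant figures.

2440 ft³/s

Q = 181 × (5.80 − 1.69)^1.84 = 181 × 4.11^1.84 = 2439 ft³/s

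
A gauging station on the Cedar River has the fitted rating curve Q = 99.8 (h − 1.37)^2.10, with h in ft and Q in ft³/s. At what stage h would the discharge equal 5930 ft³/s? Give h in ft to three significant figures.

8.36 ft

h − h₀ = (Q/C)^(1/b) = (5930/99.8)^(1/2.10) = 6.994 ft
h = 1.37 + 6.994 = 8.364 ft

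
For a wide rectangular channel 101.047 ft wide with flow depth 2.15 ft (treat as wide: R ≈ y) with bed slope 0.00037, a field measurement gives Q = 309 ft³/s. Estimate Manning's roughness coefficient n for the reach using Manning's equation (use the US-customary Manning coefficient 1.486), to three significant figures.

A = b·y = 101.047 × 2.15 = 217.3 ft²
Wide channel: R ≈ y = 2.15 ft
n = (1.486/Q)·A·R^(2/3)·S^(1/2) = (1.486/309) × 217.3 × 1.666 × 0.01924 = 0.03348

0.0335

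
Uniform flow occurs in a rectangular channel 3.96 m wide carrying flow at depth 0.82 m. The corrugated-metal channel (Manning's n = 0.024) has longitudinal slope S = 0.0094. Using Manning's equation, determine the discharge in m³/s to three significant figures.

9.12 m³/s

A = b·y = 3.96 × 0.82 = 3.247 m²
P = b + 2y = 3.96 + 2×0.82 = 5.600 m
R = A/P = 3.247/5.600 = 0.5799 m
Q = (1/n)·A·R^(2/3)·S^(1/2) = (1/0.024) × 3.247 × 0.5799^(2/3) × 0.0094^(1/2) = 9.122 m³/s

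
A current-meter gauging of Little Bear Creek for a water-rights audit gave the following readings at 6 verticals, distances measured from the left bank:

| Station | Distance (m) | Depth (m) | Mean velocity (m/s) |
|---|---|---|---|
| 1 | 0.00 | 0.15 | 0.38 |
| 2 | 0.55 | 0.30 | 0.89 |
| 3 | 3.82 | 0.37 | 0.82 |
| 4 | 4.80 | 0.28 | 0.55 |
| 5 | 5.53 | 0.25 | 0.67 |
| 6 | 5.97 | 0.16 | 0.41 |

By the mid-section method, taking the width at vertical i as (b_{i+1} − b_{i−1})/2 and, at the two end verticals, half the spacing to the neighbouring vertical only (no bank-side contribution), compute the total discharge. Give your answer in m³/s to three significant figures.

1.41 m³/s

w_1 = (0.55 − 0.00)/2 = 0.275 m; q_1 = 0.38 × 0.15 × 0.275 = 0.01568 m³/s
w_2 = (3.82 − 0.00)/2 = 1.91 m; q_2 = 0.89 × 0.30 × 1.91 = 0.5100 m³/s
w_3 = (4.80 − 0.55)/2 = 2.125 m; q_3 = 0.82 × 0.37 × 2.125 = 0.6447 m³/s
w_4 = (5.53 − 3.82)/2 = 0.855 m; q_4 = 0.55 × 0.28 × 0.855 = 0.1317 m³/s
w_5 = (5.97 − 4.80)/2 = 0.585 m; q_5 = 0.67 × 0.25 × 0.585 = 0.09799 m³/s
w_6 = (5.97 − 5.53)/2 = 0.22 m; q_6 = 0.41 × 0.16 × 0.22 = 0.01443 m³/s
Q = Σ qᵢ = 1.414 m³/s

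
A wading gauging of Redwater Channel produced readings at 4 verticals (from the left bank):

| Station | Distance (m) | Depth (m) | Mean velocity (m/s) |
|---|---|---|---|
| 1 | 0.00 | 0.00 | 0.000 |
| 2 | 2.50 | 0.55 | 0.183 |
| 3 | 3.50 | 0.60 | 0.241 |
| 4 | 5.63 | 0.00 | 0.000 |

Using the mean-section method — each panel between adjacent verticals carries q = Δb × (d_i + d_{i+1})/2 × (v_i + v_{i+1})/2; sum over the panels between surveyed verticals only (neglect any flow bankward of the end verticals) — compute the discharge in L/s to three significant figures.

Panel 1-2: Δb = 2.5 m, d̄ = (0.00+0.55)/2 = 0.275, v̄ = (0.000+0.183)/2 = 0.0915 → q = 2.5×0.275×0.0915 = 0.06291 m³/s
Panel 2-3: Δb = 1 m, d̄ = (0.55+0.60)/2 = 0.575, v̄ = (0.183+0.241)/2 = 0.212 → q = 1×0.575×0.212 = 0.1219 m³/s
Panel 3-4: Δb = 2.13 m, d̄ = (0.60+0.00)/2 = 0.3, v̄ = (0.241+0.000)/2 = 0.1205 → q = 2.13×0.3×0.1205 = 0.07700 m³/s
Q = Σ q = 0.2618 m³/s
= 0.2618 × 1000 = 261.8 L/s

262 L/s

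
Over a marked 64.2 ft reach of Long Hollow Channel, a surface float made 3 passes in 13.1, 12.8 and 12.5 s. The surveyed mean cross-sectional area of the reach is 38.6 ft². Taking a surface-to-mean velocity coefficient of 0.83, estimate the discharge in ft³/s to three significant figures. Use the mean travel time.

t̄ = (13.1 + 12.8 + 12.5) / 3 = 12.8 s
v_surface = L / t̄ = 64.2 / 12.8 = 5.016 ft/s
v_mean = 0.83 × 5.016 = 4.163 ft/s
Q = A × v_mean = 38.6 × 4.163 = 160.7 ft³/s

161 ft³/s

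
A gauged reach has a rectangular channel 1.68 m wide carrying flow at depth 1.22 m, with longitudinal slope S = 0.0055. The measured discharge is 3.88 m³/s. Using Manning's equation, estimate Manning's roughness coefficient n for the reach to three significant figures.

A = b·y = 1.68 × 1.22 = 2.050 m²
P = b + 2y = 1.68 + 2×1.22 = 4.120 m
R = A/P = 2.050/4.120 = 0.4975 m
n = (1/Q)·A·R^(2/3)·S^(1/2) = (1/3.88) × 2.050 × 0.6278 × 0.07416 = 0.02460

0.0246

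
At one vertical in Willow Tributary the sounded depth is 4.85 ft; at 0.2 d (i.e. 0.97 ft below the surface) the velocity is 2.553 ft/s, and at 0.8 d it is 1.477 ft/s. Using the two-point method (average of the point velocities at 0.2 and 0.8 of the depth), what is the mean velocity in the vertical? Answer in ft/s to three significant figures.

v̄ = (2.553 + 1.477) / 2 = 2.015 ft/s

2.02 ft/s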